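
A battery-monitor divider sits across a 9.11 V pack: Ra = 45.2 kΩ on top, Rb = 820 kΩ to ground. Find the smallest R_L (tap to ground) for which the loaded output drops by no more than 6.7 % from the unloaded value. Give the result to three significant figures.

R_L(min) ≈ 597 kΩ

Output resistance R_th = Ra‖Rb = (45.2 × 820)/865.2 = 42.84 kΩ.
The fractional drop is R_th/(R_th + R_L); requiring this ≤ 0.0670 gives R_L ≥ R_th(1/0.0670 − 1) = 42.84 × 13.93 = 597 kΩ.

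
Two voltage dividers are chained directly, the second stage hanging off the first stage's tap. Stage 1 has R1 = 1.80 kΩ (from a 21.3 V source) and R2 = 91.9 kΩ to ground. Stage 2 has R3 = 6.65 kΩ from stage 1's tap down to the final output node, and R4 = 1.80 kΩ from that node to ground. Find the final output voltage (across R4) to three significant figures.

Stage 2 presents R3+R4 = 8.450 kΩ as a load on stage 1's tap.
Stage 1's lower leg becomes R2‖(R3+R4) = 7.738 kΩ, so V_mid = 21.3 × 7.738/9.538 = 17.28 V.
Stage 2 is itself unloaded: V_out = V_mid × R4/(R3+R4) = 17.28 × 1.80/8.450 = 3.68 V.

V_out ≈ 3.68 V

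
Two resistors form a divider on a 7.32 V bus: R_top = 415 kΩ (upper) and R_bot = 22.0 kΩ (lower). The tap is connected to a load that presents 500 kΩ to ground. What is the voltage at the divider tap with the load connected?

The load sits in parallel with R_bot: R_bot‖R_L = (22.0 × 500) / (22.0 + 500) = 21.07 kΩ.
V_out = 7.32 × 21.07 / (415 + 21.07) = 7.32 × 21.07/436.1 = 0.354 V.

V_out ≈ 0.354 V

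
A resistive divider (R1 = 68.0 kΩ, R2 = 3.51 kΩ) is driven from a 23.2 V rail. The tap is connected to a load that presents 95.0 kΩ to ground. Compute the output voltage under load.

The load sits in parallel with R2: R2‖R_L = (3.51 × 95.0) / (3.51 + 95.0) = 3.385 kΩ.
V_out = 23.2 × 3.385 / (68.0 + 3.385) = 23.2 × 3.385/71.38 = 1.10 V.

V_out ≈ 1.10 V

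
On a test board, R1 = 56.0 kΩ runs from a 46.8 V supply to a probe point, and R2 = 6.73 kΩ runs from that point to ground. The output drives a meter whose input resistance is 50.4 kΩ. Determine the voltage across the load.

The load sits in parallel with R2: R2‖R_L = (6.73 × 50.4) / (6.73 + 50.4) = 5.937 kΩ.
V_out = 46.8 × 5.937 / (56.0 + 5.937) = 46.8 × 5.937/61.94 = 4.49 V.

V_out ≈ 4.49 V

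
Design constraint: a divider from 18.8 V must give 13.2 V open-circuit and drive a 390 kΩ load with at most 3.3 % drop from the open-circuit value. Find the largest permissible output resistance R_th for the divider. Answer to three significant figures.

R_th ≤ 13.3 kΩ

Loading drop = R_th/(R_th + R_L) ≤ 0.0330, so R_th ≤ R_L · ε/(1−ε) = 390 kΩ × 0.0330/0.9670 = 13.3 kΩ.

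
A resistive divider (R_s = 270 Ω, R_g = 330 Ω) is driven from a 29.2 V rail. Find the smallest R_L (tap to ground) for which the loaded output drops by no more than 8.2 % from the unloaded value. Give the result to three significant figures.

Output resistance R_th = R_s‖R_g = (270 × 330)/600.0 = 148.5 Ω.
The fractional drop is R_th/(R_th + R_L); requiring this ≤ 0.0820 gives R_L ≥ R_th(1/0.0820 − 1) = 148.5 × 11.20 = 1.66 kΩ.

R_L(min) ≈ 1.66 kΩ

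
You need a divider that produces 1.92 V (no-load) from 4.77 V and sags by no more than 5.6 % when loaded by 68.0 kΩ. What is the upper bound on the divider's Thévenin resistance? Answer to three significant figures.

Loading drop = R_th/(R_th + R_L) ≤ 0.0560, so R_th ≤ R_L · ε/(1−ε) = 68.0 kΩ × 0.0560/0.9440 = 4.03 kΩ.
(Any R1, R2 with R2/(R1+R2) = 0.403 and R1‖R2 ≤ 4.03 kΩ will meet the spec.)

R_th ≤ 4.03 kΩ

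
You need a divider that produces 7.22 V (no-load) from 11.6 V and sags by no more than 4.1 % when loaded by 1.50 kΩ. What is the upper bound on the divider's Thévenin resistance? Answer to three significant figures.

Loading drop = R_th/(R_th + R_L) ≤ 0.0410, so R_th ≤ R_L · ε/(1−ε) = 1.50 kΩ × 0.0410/0.9590 = 64.1 Ω.
(Any R1, R2 with R2/(R1+R2) = 0.622 and R1‖R2 ≤ 64.1 Ω will meet the spec.)

R_th ≤ 64.1 Ω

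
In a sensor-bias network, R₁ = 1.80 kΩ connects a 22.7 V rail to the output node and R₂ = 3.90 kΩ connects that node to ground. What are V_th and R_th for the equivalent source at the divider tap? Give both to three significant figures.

V_th = 15.5 V, R_th = 1.23 kΩ

V_th is the open-circuit tap voltage: 22.7 × 3.90/(1.80 + 3.90) = 15.5 V.
With the supply zeroed, R₁ and R₂ appear in parallel from the tap: R_th = R₁‖R₂ = (1.80 × 3.90)/5.700 = 1.23 kΩ.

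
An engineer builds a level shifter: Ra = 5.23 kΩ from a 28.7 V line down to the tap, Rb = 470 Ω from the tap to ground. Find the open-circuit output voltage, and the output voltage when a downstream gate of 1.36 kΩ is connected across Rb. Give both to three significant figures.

Open-circuit: V = 28.7 × 470/(5230 + 470) = 2.37 V.
With the load, Rb becomes Rb‖R_L = 349.3 Ω, so V = 28.7 × 349.3/5579 = 1.80 V.

Unloaded: 2.37 V; loaded: 1.80 V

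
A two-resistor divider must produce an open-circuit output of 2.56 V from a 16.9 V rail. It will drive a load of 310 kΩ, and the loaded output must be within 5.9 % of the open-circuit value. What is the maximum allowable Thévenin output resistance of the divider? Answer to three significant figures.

Loading drop = R_th/(R_th + R_L) ≤ 0.0590, so R_th ≤ R_L · ε/(1−ε) = 310 kΩ × 0.0590/0.9410 = 19.4 kΩ.

R_th ≤ 19.4 kΩ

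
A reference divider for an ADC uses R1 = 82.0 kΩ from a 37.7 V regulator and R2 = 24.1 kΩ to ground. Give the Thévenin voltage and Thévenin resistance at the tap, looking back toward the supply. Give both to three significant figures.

V_th is the open-circuit tap voltage: 37.7 × 24.1/(82.0 + 24.1) = 8.56 V.
With the supply zeroed, R1 and R2 appear in parallel from the tap: R_th = R1‖R2 = (82.0 × 24.1)/106.1 = 18.6 kΩ.

V_th = 8.56 V, R_th = 18.6 kΩ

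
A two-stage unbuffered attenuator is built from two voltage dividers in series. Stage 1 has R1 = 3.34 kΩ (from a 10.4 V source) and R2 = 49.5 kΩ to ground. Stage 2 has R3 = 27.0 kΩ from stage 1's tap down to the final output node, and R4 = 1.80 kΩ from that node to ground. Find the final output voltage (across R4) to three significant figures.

Stage 2 presents R3+R4 = 28.80 kΩ as a load on stage 1's tap.
Stage 1's lower leg becomes R2‖(R3+R4) = 18.21 kΩ, so V_mid = 10.4 × 18.21/21.55 = 8.788 V.
Stage 2 is itself unloaded: V_out = V_mid × R4/(R3+R4) = 8.788 × 1.80/28.80 = 0.549 V.

V_out ≈ 0.549 V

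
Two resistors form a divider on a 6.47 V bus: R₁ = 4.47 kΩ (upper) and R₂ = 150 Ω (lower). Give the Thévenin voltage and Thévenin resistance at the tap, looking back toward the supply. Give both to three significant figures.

V_th is the open-circuit tap voltage: 6.47 × 150/(4470 + 150) = 0.210 V.
With the supply zeroed, R₁ and R₂ appear in parallel from the tap: R_th = R₁‖R₂ = (4470 × 150)/4620 = 145 Ω.

V_th = 0.210 V, R_th = 145 Ω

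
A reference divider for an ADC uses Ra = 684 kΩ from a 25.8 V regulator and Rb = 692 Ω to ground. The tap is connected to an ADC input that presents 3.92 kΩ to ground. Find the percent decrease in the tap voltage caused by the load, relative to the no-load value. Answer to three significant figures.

15.0 %

Unloaded V = 25.8 × 692/684700 = 0.026075 V.
Loaded: Rb‖R_L = 588.2 Ω, giving V = 25.8 × 588.2/684600 = 0.022166 V.
Drop = (0.026075 − 0.022166) / 0.026075 = 15.0 %.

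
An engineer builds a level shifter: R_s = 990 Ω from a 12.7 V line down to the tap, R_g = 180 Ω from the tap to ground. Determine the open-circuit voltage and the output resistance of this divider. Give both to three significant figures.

V_th is the open-circuit tap voltage: 12.7 × 180/(990 + 180) = 1.95 V.
With the supply zeroed, R_s and R_g appear in parallel from the tap: R_th = R_s‖R_g = (990 × 180)/1170 = 152 Ω.

V_th = 1.95 V, R_th = 152 Ω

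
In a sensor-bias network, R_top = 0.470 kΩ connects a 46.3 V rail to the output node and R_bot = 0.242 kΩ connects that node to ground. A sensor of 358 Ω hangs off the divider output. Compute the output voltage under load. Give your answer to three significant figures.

The load sits in parallel with R_bot: R_bot‖R_L = (242 × 358) / (242 + 358) = 144.4 Ω.
V_out = 46.3 × 144.4 / (470 + 144.4) = 46.3 × 144.4/614.4 = 10.9 V.

V_out ≈ 10.9 V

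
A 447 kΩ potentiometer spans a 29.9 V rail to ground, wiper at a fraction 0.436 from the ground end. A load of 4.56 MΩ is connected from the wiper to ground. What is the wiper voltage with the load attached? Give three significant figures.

The wiper splits the pot into (1−α)R = 252.1 kΩ above and αR = 194.9 kΩ below.
Lower section ‖ load = 186.9 kΩ.
V_wiper = 29.9 × 186.9/(252.1 + 186.9) = 12.7 V.

V ≈ 12.7 V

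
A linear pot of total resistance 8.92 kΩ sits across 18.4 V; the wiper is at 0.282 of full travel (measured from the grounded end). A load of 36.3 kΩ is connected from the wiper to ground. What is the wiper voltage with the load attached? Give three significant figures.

The wiper splits the pot into (1−α)R = 6.405 kΩ above and αR = 2.515 kΩ below.
Lower section ‖ load = 2.352 kΩ.
V_wiper = 18.4 × 2.352/(6.405 + 2.352) = 4.94 V.

V ≈ 4.94 V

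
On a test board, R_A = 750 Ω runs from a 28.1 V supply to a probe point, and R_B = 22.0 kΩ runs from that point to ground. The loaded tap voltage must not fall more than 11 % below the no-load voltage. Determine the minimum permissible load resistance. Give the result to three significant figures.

Output resistance R_th = R_A‖R_B = (750 × 22000)/22750 = 725.3 Ω.
The fractional drop is R_th/(R_th + R_L); requiring this ≤ 0.110 gives R_L ≥ R_th(1/0.110 − 1) = 725.3 × 8.091 = 5.87 kΩ.

R_L(min) ≈ 5.87 kΩ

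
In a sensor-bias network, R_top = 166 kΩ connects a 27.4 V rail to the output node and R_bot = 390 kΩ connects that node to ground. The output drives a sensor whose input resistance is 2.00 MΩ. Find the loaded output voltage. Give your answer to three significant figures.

The load sits in parallel with R_bot: R_bot‖R_L = (390 × 2000) / (390 + 2000) = 326.4 kΩ.
V_out = 27.4 × 326.4 / (166 + 326.4) = 27.4 × 326.4/492.4 = 18.2 V.
(Unloaded it would have been 19.2 V.)

V_out ≈ 18.2 V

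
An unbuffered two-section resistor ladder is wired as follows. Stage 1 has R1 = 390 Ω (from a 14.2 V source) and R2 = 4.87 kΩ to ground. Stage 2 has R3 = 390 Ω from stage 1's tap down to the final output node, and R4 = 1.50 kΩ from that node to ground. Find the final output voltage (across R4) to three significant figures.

Stage 2 presents R3+R4 = 1890 Ω as a load on stage 1's tap.
Stage 1's lower leg becomes R2‖(R3+R4) = 1362 Ω, so V_mid = 14.2 × 1362/1752 = 11.04 V.
Stage 2 is itself unloaded: V_out = V_mid × R4/(R3+R4) = 11.04 × 1500/1890 = 8.76 V.

V_out ≈ 8.76 V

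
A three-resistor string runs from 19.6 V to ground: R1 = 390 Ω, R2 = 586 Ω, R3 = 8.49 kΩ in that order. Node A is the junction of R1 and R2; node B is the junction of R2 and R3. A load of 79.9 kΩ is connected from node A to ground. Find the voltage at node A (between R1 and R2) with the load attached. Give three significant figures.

V ≈ 18.7 V

Below node A the series string R2+R3 = 9076 Ω sits in parallel with the 79900 Ω load: 8150 Ω.
V_A = 19.6 × 8150/(390 + 8150) = 18.7 V.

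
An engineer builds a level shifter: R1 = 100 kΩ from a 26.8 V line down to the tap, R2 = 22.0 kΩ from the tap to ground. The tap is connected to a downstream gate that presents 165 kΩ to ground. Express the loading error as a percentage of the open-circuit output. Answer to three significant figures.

The divider's output (Thévenin) resistance is R1‖R2 = 18.03 kΩ.
Fractional drop under load = R_th/(R_th + R_L) = 18.03 / (18.03 + 165) = 0.09852.
So the output falls by 9.85 %.

9.85 %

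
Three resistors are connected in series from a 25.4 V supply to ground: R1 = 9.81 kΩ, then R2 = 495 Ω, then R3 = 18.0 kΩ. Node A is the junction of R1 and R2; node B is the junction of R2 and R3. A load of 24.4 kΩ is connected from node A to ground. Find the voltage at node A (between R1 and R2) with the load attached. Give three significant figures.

V ≈ 13.1 V

Below node A the series string R2+R3 = 18500 Ω sits in parallel with the 24400 Ω load: 10520 Ω.
V_A = 25.4 × 10520/(9810 + 10520) = 13.1 V.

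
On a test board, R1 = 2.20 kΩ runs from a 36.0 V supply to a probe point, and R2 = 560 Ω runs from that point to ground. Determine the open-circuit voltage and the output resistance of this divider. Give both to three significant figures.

V_th is the open-circuit tap voltage: 36.0 × 560/(2200 + 560) = 7.30 V.
With the supply zeroed, R1 and R2 appear in parallel from the tap: R_th = R1‖R2 = (2200 × 560)/2760 = 446 Ω.

V_th = 7.30 V, R_th = 446 Ω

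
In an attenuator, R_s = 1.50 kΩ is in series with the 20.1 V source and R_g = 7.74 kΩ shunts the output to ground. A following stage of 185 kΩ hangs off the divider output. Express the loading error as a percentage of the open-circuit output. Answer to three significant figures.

The divider's output (Thévenin) resistance is R_s‖R_g = 1.256 kΩ.
Fractional drop under load = R_th/(R_th + R_L) = 1.256 / (1.256 + 185) = 0.006746.
So the output falls by 0.675 %.

0.675 %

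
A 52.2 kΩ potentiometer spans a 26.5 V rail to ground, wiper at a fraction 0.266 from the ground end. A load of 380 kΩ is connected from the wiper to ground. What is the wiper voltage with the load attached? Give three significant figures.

The wiper splits the pot into (1−α)R = 38.31 kΩ above and αR = 13.89 kΩ below.
Lower section ‖ load = 13.40 kΩ.
V_wiper = 26.5 × 13.40/(38.31 + 13.40) = 6.86 V.

V ≈ 6.86 V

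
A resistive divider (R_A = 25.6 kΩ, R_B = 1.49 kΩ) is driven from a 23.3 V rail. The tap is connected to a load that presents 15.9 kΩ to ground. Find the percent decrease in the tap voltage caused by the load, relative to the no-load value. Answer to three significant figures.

Unloaded V = 23.3 × 1.49/27.09 = 1.2815 V.
Loaded: R_B‖R_L = 1.362 kΩ, giving V = 23.3 × 1.362/26.96 = 1.1773 V.
Drop = (1.2815 − 1.1773) / 1.2815 = 8.14 %.

8.14 %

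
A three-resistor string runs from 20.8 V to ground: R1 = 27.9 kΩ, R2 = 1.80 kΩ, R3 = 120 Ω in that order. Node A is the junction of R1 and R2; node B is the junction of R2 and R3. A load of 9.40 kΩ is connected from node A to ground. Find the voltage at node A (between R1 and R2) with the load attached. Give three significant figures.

Below node A the series string R2+R3 = 1920 Ω sits in parallel with the 9400 Ω load: 1594 Ω.
V_A = 20.8 × 1594/(27900 + 1594) = 1.12 V.

V ≈ 1.12 V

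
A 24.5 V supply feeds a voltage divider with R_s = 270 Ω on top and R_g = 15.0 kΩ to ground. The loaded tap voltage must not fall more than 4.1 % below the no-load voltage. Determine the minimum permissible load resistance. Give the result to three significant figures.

R_L(min) ≈ 6.20 kΩ

Output resistance R_th = R_s‖R_g = (270 × 15000)/15270 = 265.2 Ω.
The fractional drop is R_th/(R_th + R_L); requiring this ≤ 0.0410 gives R_L ≥ R_th(1/0.0410 − 1) = 265.2 × 23.39 = 6.20 kΩ.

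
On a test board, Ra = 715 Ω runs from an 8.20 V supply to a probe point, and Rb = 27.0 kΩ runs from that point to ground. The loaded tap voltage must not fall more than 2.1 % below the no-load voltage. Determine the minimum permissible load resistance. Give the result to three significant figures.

Output resistance R_th = Ra‖Rb = (715 × 27000)/27720 = 696.6 Ω.
The fractional drop is R_th/(R_th + R_L); requiring this ≤ 0.0210 gives R_L ≥ R_th(1/0.0210 − 1) = 696.6 × 46.62 = 32.5 kΩ.

R_L(min) ≈ 32.5 kΩ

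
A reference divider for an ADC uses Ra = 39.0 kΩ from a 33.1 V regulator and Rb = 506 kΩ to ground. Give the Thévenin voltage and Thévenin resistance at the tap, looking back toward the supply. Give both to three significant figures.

V_th = 30.7 V, R_th = 36.2 kΩ

V_th is the open-circuit tap voltage: 33.1 × 506/(39.0 + 506) = 30.7 V.
With the supply zeroed, Ra and Rb appear in parallel from the tap: R_th = Ra‖Rb = (39.0 × 506)/545.0 = 36.2 kΩ.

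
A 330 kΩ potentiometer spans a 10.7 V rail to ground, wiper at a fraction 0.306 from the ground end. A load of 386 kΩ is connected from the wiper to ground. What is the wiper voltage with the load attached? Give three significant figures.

The wiper splits the pot into (1−α)R = 229.0 kΩ above and αR = 101.0 kΩ below.
Lower section ‖ load = 80.04 kΩ.
V_wiper = 10.7 × 80.04/(229.0 + 80.04) = 2.77 V.

V ≈ 2.77 V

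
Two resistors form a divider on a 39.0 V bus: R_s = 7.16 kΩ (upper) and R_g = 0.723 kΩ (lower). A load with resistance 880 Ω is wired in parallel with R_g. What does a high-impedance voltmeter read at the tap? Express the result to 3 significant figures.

The load sits in parallel with R_g: R_g‖R_L = (723 × 880) / (723 + 880) = 396.9 Ω.
V_out = 39.0 × 396.9 / (7160 + 396.9) = 39.0 × 396.9/7557 = 2.05 V.
(Unloaded it would have been 3.58 V.)

V_out ≈ 2.05 V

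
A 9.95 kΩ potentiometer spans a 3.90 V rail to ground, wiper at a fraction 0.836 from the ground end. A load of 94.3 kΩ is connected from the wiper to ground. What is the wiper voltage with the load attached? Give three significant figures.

V ≈ 3.21 V

The wiper splits the pot into (1−α)R = 1.632 kΩ above and αR = 8.318 kΩ below.
Lower section ‖ load = 7.644 kΩ.
V_wiper = 3.90 × 7.644/(1.632 + 7.644) = 3.21 V.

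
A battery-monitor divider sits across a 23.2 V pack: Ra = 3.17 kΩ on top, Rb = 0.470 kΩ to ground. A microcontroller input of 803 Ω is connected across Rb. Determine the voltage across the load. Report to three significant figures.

V_out ≈ 1.98 V

The load sits in parallel with Rb: Rb‖R_L = (470 × 803) / (470 + 803) = 296.5 Ω.
V_out = 23.2 × 296.5 / (3170 + 296.5) = 23.2 × 296.5/3466 = 1.98 V.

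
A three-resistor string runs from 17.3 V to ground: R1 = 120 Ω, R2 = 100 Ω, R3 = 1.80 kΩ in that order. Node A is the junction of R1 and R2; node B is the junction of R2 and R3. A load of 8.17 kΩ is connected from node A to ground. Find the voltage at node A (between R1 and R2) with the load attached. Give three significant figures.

Below node A the series string R2+R3 = 1900 Ω sits in parallel with the 8170 Ω load: 1542 Ω.
V_A = 17.3 × 1542/(120 + 1542) = 16.1 V.

V ≈ 16.1 V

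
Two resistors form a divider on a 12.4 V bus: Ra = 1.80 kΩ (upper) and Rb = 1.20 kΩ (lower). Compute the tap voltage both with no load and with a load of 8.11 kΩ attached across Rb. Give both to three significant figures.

Unloaded: 4.96 V; loaded: 4.56 V

Open-circuit: V = 12.4 × 1.20/(1.80 + 1.20) = 4.96 V.
With the load, Rb becomes Rb‖R_L = 1.045 kΩ, so V = 12.4 × 1.045/2.845 = 4.56 V.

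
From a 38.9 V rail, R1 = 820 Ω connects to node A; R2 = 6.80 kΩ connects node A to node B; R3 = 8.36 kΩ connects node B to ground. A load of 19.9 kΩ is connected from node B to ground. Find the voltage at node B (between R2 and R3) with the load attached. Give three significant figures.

At node B, R3 is in parallel with the load: R3‖R_L = 5887 Ω.
Below node A the resistance is R2 + (R3‖R_L) = 12690 Ω, so V_A = 38.9 × 12690/13510 = 36.54 V.
Then V_B = V_A × (R3‖R_L)/(R2 + R3‖R_L) = 36.54 × 5887/12690 = 17.0 V.

V ≈ 17.0 V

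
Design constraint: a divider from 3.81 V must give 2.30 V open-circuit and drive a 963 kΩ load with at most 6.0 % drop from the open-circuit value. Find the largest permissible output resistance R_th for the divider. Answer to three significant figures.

R_th ≤ 61.5 kΩ

Loading drop = R_th/(R_th + R_L) ≤ 0.0600, so R_th ≤ R_L · ε/(1−ε) = 963 kΩ × 0.0600/0.9400 = 61.5 kΩ.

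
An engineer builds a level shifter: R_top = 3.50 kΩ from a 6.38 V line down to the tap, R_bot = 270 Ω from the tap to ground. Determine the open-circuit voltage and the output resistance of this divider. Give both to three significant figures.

V_th is the open-circuit tap voltage: 6.38 × 270/(3500 + 270) = 0.457 V.
With the supply zeroed, R_top and R_bot appear in parallel from the tap: R_th = R_top‖R_bot = (3500 × 270)/3770 = 251 Ω.

V_th = 0.457 V, R_th = 251 Ω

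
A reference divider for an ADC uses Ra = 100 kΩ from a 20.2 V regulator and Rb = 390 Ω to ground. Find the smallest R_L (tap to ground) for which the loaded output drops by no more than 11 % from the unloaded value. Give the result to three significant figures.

R_L(min) ≈ 3.14 kΩ

Output resistance R_th = Ra‖Rb = (100000 × 390)/100400 = 388.5 Ω.
The fractional drop is R_th/(R_th + R_L); requiring this ≤ 0.110 gives R_L ≥ R_th(1/0.110 − 1) = 388.5 × 8.091 = 3.14 kΩ.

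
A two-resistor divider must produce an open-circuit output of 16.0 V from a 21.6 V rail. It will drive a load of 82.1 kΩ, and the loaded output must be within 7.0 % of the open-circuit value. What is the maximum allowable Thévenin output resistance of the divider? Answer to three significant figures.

R_th ≤ 6.18 kΩ

Loading drop = R_th/(R_th + R_L) ≤ 0.0700, so R_th ≤ R_L · ε/(1−ε) = 82.1 kΩ × 0.0700/0.9300 = 6.18 kΩ.
(Any R1, R2 with R2/(R1+R2) = 0.741 and R1‖R2 ≤ 6.18 kΩ will meet the spec.)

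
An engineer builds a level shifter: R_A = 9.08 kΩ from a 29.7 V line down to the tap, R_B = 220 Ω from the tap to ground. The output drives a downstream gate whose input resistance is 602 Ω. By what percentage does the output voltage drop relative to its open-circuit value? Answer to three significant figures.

The divider's output (Thévenin) resistance is R_A‖R_B = 214.8 Ω.
Fractional drop under load = R_th/(R_th + R_L) = 214.8 / (214.8 + 602) = 0.2630.
So the output falls by 26.3 %.

26.3 %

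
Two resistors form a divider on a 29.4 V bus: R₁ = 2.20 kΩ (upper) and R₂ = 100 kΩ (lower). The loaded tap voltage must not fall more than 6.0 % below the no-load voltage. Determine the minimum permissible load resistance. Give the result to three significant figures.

Output resistance R_th = R₁‖R₂ = (2.20 × 100)/102.2 = 2.153 kΩ.
The fractional drop is R_th/(R_th + R_L); requiring this ≤ 0.0600 gives R_L ≥ R_th(1/0.0600 − 1) = 2.153 × 15.67 = 33.7 kΩ.

R_L(min) ≈ 33.7 kΩ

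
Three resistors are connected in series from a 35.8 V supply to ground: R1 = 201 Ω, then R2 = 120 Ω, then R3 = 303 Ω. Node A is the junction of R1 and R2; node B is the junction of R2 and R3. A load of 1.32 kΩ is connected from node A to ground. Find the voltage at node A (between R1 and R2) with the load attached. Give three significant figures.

V ≈ 22.0 V

Below node A the series string R2+R3 = 423.0 Ω sits in parallel with the 1320 Ω load: 320.3 Ω.
V_A = 35.8 × 320.3/(201 + 320.3) = 22.0 V.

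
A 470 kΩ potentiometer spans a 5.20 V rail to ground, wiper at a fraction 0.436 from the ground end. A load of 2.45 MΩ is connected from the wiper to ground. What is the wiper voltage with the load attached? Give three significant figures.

V ≈ 2.17 V

The wiper splits the pot into (1−α)R = 265.1 kΩ above and αR = 204.9 kΩ below.
Lower section ‖ load = 189.1 kΩ.
V_wiper = 5.20 × 189.1/(265.1 + 189.1) = 2.17 V.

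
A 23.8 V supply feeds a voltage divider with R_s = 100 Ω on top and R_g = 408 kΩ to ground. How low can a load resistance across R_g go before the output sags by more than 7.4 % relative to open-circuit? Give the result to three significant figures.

Output resistance R_th = R_s‖R_g = (100 × 408000)/408100 = 99.98 Ω.
The fractional drop is R_th/(R_th + R_L); requiring this ≤ 0.0740 gives R_L ≥ R_th(1/0.0740 − 1) = 99.98 × 12.51 = 1.25 kΩ.

R_L(min) ≈ 1.25 kΩ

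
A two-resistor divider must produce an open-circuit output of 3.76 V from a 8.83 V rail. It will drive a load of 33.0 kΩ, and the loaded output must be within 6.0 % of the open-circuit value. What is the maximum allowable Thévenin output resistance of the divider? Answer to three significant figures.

Loading drop = R_th/(R_th + R_L) ≤ 0.0600, so R_th ≤ R_L · ε/(1−ε) = 33.0 kΩ × 0.0600/0.9400 = 2.11 kΩ.

R_th ≤ 2.11 kΩ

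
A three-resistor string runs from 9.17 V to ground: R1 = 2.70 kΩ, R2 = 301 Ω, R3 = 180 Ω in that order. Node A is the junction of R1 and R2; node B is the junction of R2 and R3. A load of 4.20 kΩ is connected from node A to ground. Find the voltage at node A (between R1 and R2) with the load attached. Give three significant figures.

Below node A the series string R2+R3 = 481.0 Ω sits in parallel with the 4200 Ω load: 431.6 Ω.
V_A = 9.17 × 431.6/(2700 + 431.6) = 1.26 V.

V ≈ 1.26 V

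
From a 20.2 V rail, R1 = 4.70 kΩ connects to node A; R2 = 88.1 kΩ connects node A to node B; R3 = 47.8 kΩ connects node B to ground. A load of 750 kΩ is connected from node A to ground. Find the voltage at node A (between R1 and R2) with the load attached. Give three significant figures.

Below node A the series string R2+R3 = 135.9 kΩ sits in parallel with the 750 kΩ load: 115.1 kΩ.
V_A = 20.2 × 115.1/(4.70 + 115.1) = 19.4 V.

V ≈ 19.4 V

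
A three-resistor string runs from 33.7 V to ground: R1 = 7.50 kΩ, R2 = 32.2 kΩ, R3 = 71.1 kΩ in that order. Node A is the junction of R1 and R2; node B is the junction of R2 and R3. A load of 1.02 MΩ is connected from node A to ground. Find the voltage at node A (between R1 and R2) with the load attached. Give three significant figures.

V ≈ 31.2 V

Below node A the series string R2+R3 = 103.3 kΩ sits in parallel with the 1020 kΩ load: 93.80 kΩ.
V_A = 33.7 × 93.80/(7.50 + 93.80) = 31.2 V.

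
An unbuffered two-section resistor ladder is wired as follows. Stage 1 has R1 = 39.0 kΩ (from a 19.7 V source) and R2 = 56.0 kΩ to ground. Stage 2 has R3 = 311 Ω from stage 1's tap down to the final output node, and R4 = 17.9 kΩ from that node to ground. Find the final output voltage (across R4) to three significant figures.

Stage 2 presents R3+R4 = 18210 Ω as a load on stage 1's tap.
Stage 1's lower leg becomes R2‖(R3+R4) = 13740 Ω, so V_mid = 19.7 × 13740/52740 = 5.133 V.
Stage 2 is itself unloaded: V_out = V_mid × R4/(R3+R4) = 5.133 × 17900/18210 = 5.05 V.

V_out ≈ 5.05 V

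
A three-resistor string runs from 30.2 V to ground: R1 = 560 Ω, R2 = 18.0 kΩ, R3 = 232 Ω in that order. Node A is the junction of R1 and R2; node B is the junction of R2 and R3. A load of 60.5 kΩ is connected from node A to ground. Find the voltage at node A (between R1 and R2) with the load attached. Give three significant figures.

V ≈ 29.0 V

Below node A the series string R2+R3 = 18230 Ω sits in parallel with the 60500 Ω load: 14010 Ω.
V_A = 30.2 × 14010/(560 + 14010) = 29.0 V.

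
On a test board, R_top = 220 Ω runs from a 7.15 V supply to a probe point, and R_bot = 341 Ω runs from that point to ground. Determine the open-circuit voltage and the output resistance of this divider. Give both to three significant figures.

V_th = 4.35 V, R_th = 134 Ω

V_th is the open-circuit tap voltage: 7.15 × 341/(220 + 341) = 4.35 V.
With the supply zeroed, R_top and R_bot appear in parallel from the tap: R_th = R_top‖R_bot = (220 × 341)/561.0 = 134 Ω.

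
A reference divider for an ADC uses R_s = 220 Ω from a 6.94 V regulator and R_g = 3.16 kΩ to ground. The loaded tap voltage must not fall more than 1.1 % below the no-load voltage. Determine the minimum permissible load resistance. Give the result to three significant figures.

Output resistance R_th = R_s‖R_g = (220 × 3160)/3380 = 205.7 Ω.
The fractional drop is R_th/(R_th + R_L); requiring this ≤ 0.0110 gives R_L ≥ R_th(1/0.0110 − 1) = 205.7 × 89.91 = 18.5 kΩ.

R_L(min) ≈ 18.5 kΩ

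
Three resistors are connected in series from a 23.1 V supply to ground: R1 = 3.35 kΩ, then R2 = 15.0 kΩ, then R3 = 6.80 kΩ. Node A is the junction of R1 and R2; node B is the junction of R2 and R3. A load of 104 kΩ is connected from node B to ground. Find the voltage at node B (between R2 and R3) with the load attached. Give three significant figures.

V ≈ 5.96 V

At node B, R3 is in parallel with the load: R3‖R_L = 6.383 kΩ.
Below node A the resistance is R2 + (R3‖R_L) = 21.38 kΩ, so V_A = 23.1 × 21.38/24.73 = 19.97 V.
Then V_B = V_A × (R3‖R_L)/(R2 + R3‖R_L) = 19.97 × 6.383/21.38 = 5.96 V.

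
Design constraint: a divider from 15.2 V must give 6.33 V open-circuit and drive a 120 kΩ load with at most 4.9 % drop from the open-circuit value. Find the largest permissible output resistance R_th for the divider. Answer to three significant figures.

R_th ≤ 6.18 kΩ

Loading drop = R_th/(R_th + R_L) ≤ 0.0490, so R_th ≤ R_L · ε/(1−ε) = 120 kΩ × 0.0490/0.9510 = 6.18 kΩ.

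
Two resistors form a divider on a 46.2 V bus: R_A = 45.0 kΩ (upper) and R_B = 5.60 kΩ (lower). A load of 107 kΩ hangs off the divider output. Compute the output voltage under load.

V_out ≈ 4.89 V

The load sits in parallel with R_B: R_B‖R_L = (5.60 × 107) / (5.60 + 107) = 5.321 kΩ.
V_out = 46.2 × 5.321 / (45.0 + 5.321) = 46.2 × 5.321/50.32 = 4.89 V.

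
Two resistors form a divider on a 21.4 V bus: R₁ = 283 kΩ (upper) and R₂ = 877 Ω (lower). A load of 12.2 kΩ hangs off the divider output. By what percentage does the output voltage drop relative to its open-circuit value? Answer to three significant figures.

The divider's output (Thévenin) resistance is R₁‖R₂ = 874.3 Ω.
Fractional drop under load = R_th/(R_th + R_L) = 874.3 / (874.3 + 12200) = 0.06687.
So the output falls by 6.69 %.

6.69 %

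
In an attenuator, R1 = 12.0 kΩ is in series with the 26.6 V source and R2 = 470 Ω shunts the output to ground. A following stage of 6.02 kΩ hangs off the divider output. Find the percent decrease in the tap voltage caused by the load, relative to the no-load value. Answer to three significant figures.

The divider's output (Thévenin) resistance is R1‖R2 = 452.3 Ω.
Fractional drop under load = R_th/(R_th + R_L) = 452.3 / (452.3 + 6020) = 0.06988.
So the output falls by 6.99 %.

6.99 %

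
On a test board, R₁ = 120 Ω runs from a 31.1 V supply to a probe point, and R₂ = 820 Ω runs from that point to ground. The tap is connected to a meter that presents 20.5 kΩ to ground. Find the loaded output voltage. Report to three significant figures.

The load sits in parallel with R₂: R₂‖R_L = (820 × 20500) / (820 + 20500) = 788.5 Ω.
V_out = 31.1 × 788.5 / (120 + 788.5) = 31.1 × 788.5/908.5 = 27.0 V.
(Unloaded it would have been 27.1 V.)

V_out ≈ 27.0 V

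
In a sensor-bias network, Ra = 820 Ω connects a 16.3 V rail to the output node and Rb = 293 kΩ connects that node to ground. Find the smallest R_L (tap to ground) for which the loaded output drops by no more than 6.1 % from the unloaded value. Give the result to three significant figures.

R_L(min) ≈ 12.6 kΩ

Output resistance R_th = Ra‖Rb = (820 × 293000)/293800 = 817.7 Ω.
The fractional drop is R_th/(R_th + R_L); requiring this ≤ 0.0610 gives R_L ≥ R_th(1/0.0610 − 1) = 817.7 × 15.39 = 12.6 kΩ.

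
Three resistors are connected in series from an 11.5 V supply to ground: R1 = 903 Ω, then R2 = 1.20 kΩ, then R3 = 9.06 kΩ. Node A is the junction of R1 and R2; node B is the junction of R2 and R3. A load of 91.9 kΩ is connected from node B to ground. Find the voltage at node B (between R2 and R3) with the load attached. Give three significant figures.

V ≈ 9.16 V

At node B, R3 is in parallel with the load: R3‖R_L = 8247 Ω.
Below node A the resistance is R2 + (R3‖R_L) = 9447 Ω, so V_A = 11.5 × 9447/10350 = 10.50 V.
Then V_B = V_A × (R3‖R_L)/(R2 + R3‖R_L) = 10.50 × 8247/9447 = 9.16 V.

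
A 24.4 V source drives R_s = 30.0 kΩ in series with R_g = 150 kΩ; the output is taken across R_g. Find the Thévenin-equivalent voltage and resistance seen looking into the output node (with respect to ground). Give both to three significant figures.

V_th is the open-circuit tap voltage: 24.4 × 150/(30.0 + 150) = 20.3 V.
With the supply zeroed, R_s and R_g appear in parallel from the tap: R_th = R_s‖R_g = (30.0 × 150)/180.0 = 25.0 kΩ.

V_th = 20.3 V, R_th = 25.0 kΩ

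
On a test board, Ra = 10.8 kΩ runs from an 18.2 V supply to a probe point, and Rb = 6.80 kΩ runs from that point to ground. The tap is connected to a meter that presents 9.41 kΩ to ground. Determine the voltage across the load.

V_out ≈ 4.87 V

The load sits in parallel with Rb: Rb‖R_L = (6.80 × 9.41) / (6.80 + 9.41) = 3.947 kΩ.
V_out = 18.2 × 3.947 / (10.8 + 3.947) = 18.2 × 3.947/14.75 = 4.87 V.
(Unloaded it would have been 7.03 V.)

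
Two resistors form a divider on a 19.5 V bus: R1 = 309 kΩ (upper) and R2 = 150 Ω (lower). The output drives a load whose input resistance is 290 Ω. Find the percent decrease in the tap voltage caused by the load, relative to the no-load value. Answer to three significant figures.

Unloaded V = 19.5 × 150/309200 = 0.009461 V.
Loaded: R2‖R_L = 98.86 Ω, giving V = 19.5 × 98.86/309100 = 0.006237 V.
Drop = (0.009461 − 0.006237) / 0.009461 = 34.1 %.

34.1 %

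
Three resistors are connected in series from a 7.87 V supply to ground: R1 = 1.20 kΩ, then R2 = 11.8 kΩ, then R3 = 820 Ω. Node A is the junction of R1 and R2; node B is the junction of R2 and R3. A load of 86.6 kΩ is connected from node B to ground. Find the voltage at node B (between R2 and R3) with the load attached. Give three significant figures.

V ≈ 0.463 V

At node B, R3 is in parallel with the load: R3‖R_L = 812.3 Ω.
Below node A the resistance is R2 + (R3‖R_L) = 12610 Ω, so V_A = 7.87 × 12610/13810 = 7.186 V.
Then V_B = V_A × (R3‖R_L)/(R2 + R3‖R_L) = 7.186 × 812.3/12610 = 0.463 V.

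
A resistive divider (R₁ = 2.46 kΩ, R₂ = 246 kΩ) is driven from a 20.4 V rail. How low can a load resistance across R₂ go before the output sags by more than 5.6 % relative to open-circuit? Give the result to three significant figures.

Output resistance R_th = R₁‖R₂ = (2.46 × 246)/248.5 = 2.436 kΩ.
The fractional drop is R_th/(R_th + R_L); requiring this ≤ 0.0560 gives R_L ≥ R_th(1/0.0560 − 1) = 2.436 × 16.86 = 41.1 kΩ.

R_L(min) ≈ 41.1 kΩ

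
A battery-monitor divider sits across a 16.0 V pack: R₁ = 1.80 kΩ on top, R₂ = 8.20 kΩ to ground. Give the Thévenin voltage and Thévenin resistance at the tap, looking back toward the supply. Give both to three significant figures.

V_th is the open-circuit tap voltage: 16.0 × 8.20/(1.80 + 8.20) = 13.1 V.
With the supply zeroed, R₁ and R₂ appear in parallel from the tap: R_th = R₁‖R₂ = (1.80 × 8.20)/10.00 = 1.48 kΩ.

V_th = 13.1 V, R_th = 1.48 kΩ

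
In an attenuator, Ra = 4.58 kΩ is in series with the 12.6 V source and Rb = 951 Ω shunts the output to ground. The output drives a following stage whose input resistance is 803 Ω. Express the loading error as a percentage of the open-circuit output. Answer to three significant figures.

49.5 %

Unloaded V = 12.6 × 951/5531 = 2.166 V.
Loaded: Rb‖R_L = 435.4 Ω, giving V = 12.6 × 435.4/5015 = 1.094 V.
Drop = (2.166 − 1.094) / 2.166 = 49.5 %.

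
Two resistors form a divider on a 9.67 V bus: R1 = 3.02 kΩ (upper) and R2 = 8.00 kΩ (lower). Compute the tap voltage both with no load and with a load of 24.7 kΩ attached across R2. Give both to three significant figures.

Unloaded: 7.02 V; loaded: 6.45 V

Open-circuit: V = 9.67 × 8.00/(3.02 + 8.00) = 7.02 V.
With the load, R2 becomes R2‖R_L = 6.043 kΩ, so V = 9.67 × 6.043/9.063 = 6.45 V.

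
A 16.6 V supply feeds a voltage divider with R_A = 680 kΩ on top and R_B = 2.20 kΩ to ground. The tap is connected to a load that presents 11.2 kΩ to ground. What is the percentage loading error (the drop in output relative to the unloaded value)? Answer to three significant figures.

The divider's output (Thévenin) resistance is R_A‖R_B = 2.193 kΩ.
Fractional drop under load = R_th/(R_th + R_L) = 2.193 / (2.193 + 11.2) = 0.1637.
So the output falls by 16.4 %.

16.4 %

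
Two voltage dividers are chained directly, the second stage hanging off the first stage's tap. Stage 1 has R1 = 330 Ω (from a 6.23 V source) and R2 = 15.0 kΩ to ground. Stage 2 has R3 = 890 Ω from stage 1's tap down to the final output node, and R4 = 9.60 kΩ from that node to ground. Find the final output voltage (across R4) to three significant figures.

Stage 2 presents R3+R4 = 10490 Ω as a load on stage 1's tap.
Stage 1's lower leg becomes R2‖(R3+R4) = 6173 Ω, so V_mid = 6.23 × 6173/6503 = 5.914 V.
Stage 2 is itself unloaded: V_out = V_mid × R4/(R3+R4) = 5.914 × 9600/10490 = 5.41 V.

V_out ≈ 5.41 V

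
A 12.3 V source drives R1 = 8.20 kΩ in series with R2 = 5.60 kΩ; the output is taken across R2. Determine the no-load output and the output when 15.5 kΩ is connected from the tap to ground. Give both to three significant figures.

Open-circuit: V = 12.3 × 5.60/(8.20 + 5.60) = 4.99 V.
With the load, R2 becomes R2‖R_L = 4.114 kΩ, so V = 12.3 × 4.114/12.31 = 4.11 V.

Unloaded: 4.99 V; loaded: 4.11 V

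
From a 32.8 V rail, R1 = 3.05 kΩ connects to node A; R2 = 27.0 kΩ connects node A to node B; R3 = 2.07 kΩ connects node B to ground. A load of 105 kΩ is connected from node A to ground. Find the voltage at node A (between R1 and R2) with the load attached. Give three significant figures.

V ≈ 28.9 V

Below node A the series string R2+R3 = 29.07 kΩ sits in parallel with the 105 kΩ load: 22.77 kΩ.
V_A = 32.8 × 22.77/(3.05 + 22.77) = 28.9 V.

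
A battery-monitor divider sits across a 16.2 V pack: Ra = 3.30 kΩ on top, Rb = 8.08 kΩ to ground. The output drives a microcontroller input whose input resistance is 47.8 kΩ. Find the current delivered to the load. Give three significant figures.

I_L ≈ 0.229 mA

Rb‖R_L = 6.912 kΩ; V_out = 16.2 × 6.912/10.21 = 10.96 V.
I_L = V_out / R_L = 10.96 / 47.8 kΩ = 0.229 mA.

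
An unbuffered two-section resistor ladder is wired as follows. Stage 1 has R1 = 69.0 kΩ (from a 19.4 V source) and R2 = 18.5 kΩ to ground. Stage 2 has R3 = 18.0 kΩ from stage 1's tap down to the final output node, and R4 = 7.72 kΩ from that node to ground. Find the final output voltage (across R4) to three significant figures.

V_out ≈ 0.786 V

Stage 2 presents R3+R4 = 25.72 kΩ as a load on stage 1's tap.
Stage 1's lower leg becomes R2‖(R3+R4) = 10.76 kΩ, so V_mid = 19.4 × 10.76/79.76 = 2.617 V.
Stage 2 is itself unloaded: V_out = V_mid × R4/(R3+R4) = 2.617 × 7.72/25.72 = 0.786 V.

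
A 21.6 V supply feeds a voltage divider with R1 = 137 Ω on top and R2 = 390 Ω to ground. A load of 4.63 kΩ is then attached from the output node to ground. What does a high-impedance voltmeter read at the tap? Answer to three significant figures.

V_out ≈ 15.6 V

The load sits in parallel with R2: R2‖R_L = (390 × 4630) / (390 + 4630) = 359.7 Ω.
V_out = 21.6 × 359.7 / (137 + 359.7) = 21.6 × 359.7/496.7 = 15.6 V.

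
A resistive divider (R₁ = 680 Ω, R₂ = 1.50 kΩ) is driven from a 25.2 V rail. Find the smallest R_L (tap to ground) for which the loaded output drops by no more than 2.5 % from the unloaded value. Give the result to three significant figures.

Output resistance R_th = R₁‖R₂ = (680 × 1500)/2180 = 467.9 Ω.
The fractional drop is R_th/(R_th + R_L); requiring this ≤ 0.0250 gives R_L ≥ R_th(1/0.0250 − 1) = 467.9 × 39.00 = 18.2 kΩ.

R_L(min) ≈ 18.2 kΩ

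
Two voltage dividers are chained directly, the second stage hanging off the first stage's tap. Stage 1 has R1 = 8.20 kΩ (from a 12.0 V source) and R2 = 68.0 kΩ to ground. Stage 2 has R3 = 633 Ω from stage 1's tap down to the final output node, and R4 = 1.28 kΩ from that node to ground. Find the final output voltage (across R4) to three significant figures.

Stage 2 presents R3+R4 = 1913 Ω as a load on stage 1's tap.
Stage 1's lower leg becomes R2‖(R3+R4) = 1861 Ω, so V_mid = 12.0 × 1861/10060 = 2.219 V.
Stage 2 is itself unloaded: V_out = V_mid × R4/(R3+R4) = 2.219 × 1280/1913 = 1.48 V.

V_out ≈ 1.48 V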